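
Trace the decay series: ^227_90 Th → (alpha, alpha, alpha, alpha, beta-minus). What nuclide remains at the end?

Bi-211

Start: (A, Z) = (227, 90).
After α: (223, 88).
After α: (219, 86).
After α: (215, 84).
After α: (211, 82).
After β⁻: (211, 83).
Z = 83 is bismuth.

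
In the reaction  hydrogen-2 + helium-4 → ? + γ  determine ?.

Li-6

Conserve mass number: 2 + 4 = A + 0, so A = 6.
Conserve atomic number: 1 + 2 = Z + 0, so Z = 3.
Z = 3 is lithium, so the species is lithium-6.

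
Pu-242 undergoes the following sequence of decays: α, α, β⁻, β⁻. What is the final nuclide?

U-234

Start: (A, Z) = (242, 94).
After α: (238, 92).
After α: (234, 90).
After β⁻: (234, 91).
After β⁻: (234, 92).
Z = 92 is uranium.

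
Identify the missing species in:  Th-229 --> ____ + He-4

Ra-225

Conserve mass number: 229 = A + 4, so A = 225.
Conserve atomic number: 90 = Z + 2, so Z = 88.
Z = 88 is radium, so the species is Ra-225.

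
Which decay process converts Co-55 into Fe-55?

beta-plus decay or electron capture

ΔA = 55 − 55 = 0; ΔZ = 26 − 27 = -1.
A is unchanged and Z drops by 1 — a proton has become a neutron (β⁺ emission or electron capture).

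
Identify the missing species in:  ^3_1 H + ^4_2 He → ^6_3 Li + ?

Conserve mass number: 3 + 4 = 6 + A, so A = 1.
Conserve atomic number: 1 + 2 = 3 + Z, so Z = 0.
A = 1 and Z = 0 is ^1_0 n — a neutron.

neutron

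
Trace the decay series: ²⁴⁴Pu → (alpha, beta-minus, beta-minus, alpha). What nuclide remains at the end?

U-236

Start: (A, Z) = (244, 94).
After α: (240, 92).
After β⁻: (240, 93).
After β⁻: (240, 94).
After α: (236, 92).
Z = 92 is uranium.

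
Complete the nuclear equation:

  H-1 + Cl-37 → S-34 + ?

alpha particle

Conserve mass number: 1 + 37 = 34 + A, so A = 4.
Conserve atomic number: 1 + 17 = 16 + Z, so Z = 2.
A = 4 and Z = 2 is He-4 — an alpha particle.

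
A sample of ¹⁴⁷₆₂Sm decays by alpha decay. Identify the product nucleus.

Nd-143

Alpha decay: mass number changes by -4, atomic number by -2.
A: 147 − 4 = 143; Z: 62 − 2 = 60.
Z = 60 is neodymium, so the daughter is ¹⁴³₆₀Nd.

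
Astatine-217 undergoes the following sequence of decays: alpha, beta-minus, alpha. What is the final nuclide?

Start: (A, Z) = (217, 85).
After α: (213, 83).
After β⁻: (213, 84).
After α: (209, 82).
Z = 82 is lead.

Pb-209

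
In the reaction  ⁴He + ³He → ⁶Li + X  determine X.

proton

Conserve mass number: 4 + 3 = 6 + A, so A = 1.
Conserve atomic number: 2 + 2 = 3 + Z, so Z = 1.
A = 1 and Z = 1 is ¹H — a proton.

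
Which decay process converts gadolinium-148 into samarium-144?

ΔA = 144 − 148 = -4; ΔZ = 62 − 64 = -2.
A drops by 4 and Z drops by 2 — the signature of alpha emission.

alpha decay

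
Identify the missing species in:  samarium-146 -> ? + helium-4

Nd-142

Conserve mass number: 146 = A + 4, so A = 142.
Conserve atomic number: 62 = Z + 2, so Z = 60.
Z = 60 is neodymium, so the species is neodymium-142.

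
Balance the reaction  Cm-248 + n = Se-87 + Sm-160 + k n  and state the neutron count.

2

Conserve mass number: 249 = 87 + 160 + k, so k = 249 − 247 = 2.
Check atomic number: 96 = 34 + 62 + 0 = 96. ✓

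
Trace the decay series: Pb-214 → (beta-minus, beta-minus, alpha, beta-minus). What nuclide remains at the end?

Bi-210

Start: (A, Z) = (214, 82).
After β⁻: (214, 83).
After β⁻: (214, 84).
After α: (210, 82).
After β⁻: (210, 83).
Z = 83 is bismuth.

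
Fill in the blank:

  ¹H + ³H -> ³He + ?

neutron

Conserve mass number: 1 + 3 = 3 + A, so A = 1.
Conserve atomic number: 1 + 1 = 2 + Z, so Z = 0.
A = 1 and Z = 0 is ¹n — a neutron.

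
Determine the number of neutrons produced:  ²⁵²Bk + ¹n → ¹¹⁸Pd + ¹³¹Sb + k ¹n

Conserve mass number: 253 = 118 + 131 + k, so k = 253 − 249 = 4.
Check atomic number: 97 = 46 + 51 + 0 = 97. ✓

4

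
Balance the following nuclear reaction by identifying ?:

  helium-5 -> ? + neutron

He-4

Conserve mass number: 5 = A + 1, so A = 4.
Conserve atomic number: 2 = Z + 0, so Z = 2.
A = 4 and Z = 2 is helium-4 — an alpha particle.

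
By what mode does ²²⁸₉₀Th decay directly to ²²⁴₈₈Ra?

alpha decay

ΔA = 224 − 228 = -4; ΔZ = 88 − 90 = -2.
A drops by 4 and Z drops by 2 — the signature of alpha emission.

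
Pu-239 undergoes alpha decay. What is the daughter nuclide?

Alpha decay: mass number changes by -4, atomic number by -2.
A: 239 − 4 = 235; Z: 94 − 2 = 92.
Z = 92 is uranium, so the daughter is U-235.

U-235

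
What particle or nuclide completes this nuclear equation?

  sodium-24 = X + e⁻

Conserve mass number: 24 = A + 0, so A = 24.
Conserve atomic number: 11 = Z − 1, so Z = 12.
Z = 12 is magnesium, so the species is magnesium-24.

Mg-24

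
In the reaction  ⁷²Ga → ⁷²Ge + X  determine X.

Conserve mass number: 72 = 72 + A, so A = 0.
Conserve atomic number: 31 = 32 + Z, so Z = -1.
A = 0 and Z = -1 is e⁻ — a beta-minus particle.

beta-minus particle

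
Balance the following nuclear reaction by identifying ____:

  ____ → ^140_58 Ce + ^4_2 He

Nd-144

Conserve mass number: A = 140 + 4, so A = 144.
Conserve atomic number: Z = 58 + 2, so Z = 60.
Z = 60 is neodymium, so the species is ^144_60 Nd.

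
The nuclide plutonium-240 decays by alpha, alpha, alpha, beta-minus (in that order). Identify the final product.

Start: (A, Z) = (240, 94).
After α: (236, 92).
After α: (232, 90).
After α: (228, 88).
After β⁻: (228, 89).
Z = 89 is actinium.

Ac-228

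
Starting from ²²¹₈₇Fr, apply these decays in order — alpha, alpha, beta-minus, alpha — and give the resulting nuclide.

Pb-209

Start: (A, Z) = (221, 87).
After α: (217, 85).
After α: (213, 83).
After β⁻: (213, 84).
After α: (209, 82).
Z = 82 is lead.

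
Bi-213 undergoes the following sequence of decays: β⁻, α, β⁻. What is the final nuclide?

Start: (A, Z) = (213, 83).
After β⁻: (213, 84).
After α: (209, 82).
After β⁻: (209, 83).
Z = 83 is bismuth.

Bi-209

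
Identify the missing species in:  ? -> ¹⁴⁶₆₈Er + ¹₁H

Conserve mass number: A = 146 + 1, so A = 147.
Conserve atomic number: Z = 68 + 1, so Z = 69.
Z = 69 is thulium, so the species is ¹⁴⁷₆₉Tm.

Tm-147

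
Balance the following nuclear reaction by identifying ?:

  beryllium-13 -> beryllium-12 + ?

Conserve mass number: 13 = 12 + A, so A = 1.
Conserve atomic number: 4 = 4 + Z, so Z = 0.
A = 1 and Z = 0 is neutron — a neutron.

neutron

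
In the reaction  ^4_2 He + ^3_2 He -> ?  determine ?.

Be-7

Conserve mass number: 4 + 3 = A, so A = 7.
Conserve atomic number: 2 + 2 = Z, so Z = 4.
Z = 4 is beryllium, so the species is ^7_4 Be.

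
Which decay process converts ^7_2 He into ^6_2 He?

neutron emission

ΔA = 6 − 7 = -1; ΔZ = 2 − 2 = +0.
A drops by 1 with Z unchanged — a neutron was emitted.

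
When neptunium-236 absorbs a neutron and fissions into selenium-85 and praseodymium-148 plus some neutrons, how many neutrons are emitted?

Conserve mass number: 237 = 85 + 148 + k, so k = 237 − 233 = 4.
Check atomic number: 93 = 34 + 59 + 0 = 93. ✓

4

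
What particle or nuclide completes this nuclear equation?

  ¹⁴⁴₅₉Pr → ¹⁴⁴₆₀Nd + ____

beta-minus particle

Conserve mass number: 144 = 144 + A, so A = 0.
Conserve atomic number: 59 = 60 + Z, so Z = -1.
A = 0 and Z = -1 is ⁰₋₁e — a beta-minus particle.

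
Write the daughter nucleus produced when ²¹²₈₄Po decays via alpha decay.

Pb-208

Alpha decay: mass number changes by -4, atomic number by -2.
A: 212 − 4 = 208; Z: 84 − 2 = 82.
Z = 82 is lead, so the daughter is ²⁰⁸₈₂Pb.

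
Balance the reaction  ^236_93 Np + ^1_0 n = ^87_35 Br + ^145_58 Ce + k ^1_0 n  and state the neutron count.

5

Conserve mass number: 237 = 87 + 145 + k, so k = 237 − 232 = 5.
Check atomic number: 93 = 35 + 58 + 0 = 93. ✓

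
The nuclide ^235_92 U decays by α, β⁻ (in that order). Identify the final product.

Start: (A, Z) = (235, 92).
After α: (231, 90).
After β⁻: (231, 91).
Z = 91 is protactinium.

Pa-231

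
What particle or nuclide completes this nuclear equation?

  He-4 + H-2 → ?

Li-6

Conserve mass number: 4 + 2 = A, so A = 6.
Conserve atomic number: 2 + 1 = Z, so Z = 3.
Z = 3 is lithium, so the species is Li-6.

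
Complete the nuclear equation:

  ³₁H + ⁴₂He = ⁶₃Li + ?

Conserve mass number: 3 + 4 = 6 + A, so A = 1.
Conserve atomic number: 1 + 2 = 3 + Z, so Z = 0.
A = 1 and Z = 0 is ¹₀n — a neutron.

neutron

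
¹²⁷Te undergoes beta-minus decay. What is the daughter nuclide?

I-127

Beta-minus decay: mass number changes by +0, atomic number by +1.
A: 127 = 127; Z: 52 + 1 = 53.
Z = 53 is iodine, so the daughter is ¹²⁷I.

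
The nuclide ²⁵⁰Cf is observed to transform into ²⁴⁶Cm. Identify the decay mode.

alpha decay

ΔA = 246 − 250 = -4; ΔZ = 96 − 98 = -2.
A drops by 4 and Z drops by 2 — the signature of alpha emission.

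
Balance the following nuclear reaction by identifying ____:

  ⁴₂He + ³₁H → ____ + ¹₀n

Conserve mass number: 4 + 3 = A + 1, so A = 6.
Conserve atomic number: 2 + 1 = Z + 0, so Z = 3.
Z = 3 is lithium, so the species is ⁶₃Li.

Li-6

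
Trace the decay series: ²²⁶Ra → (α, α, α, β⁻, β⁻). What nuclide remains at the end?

Po-214

Start: (A, Z) = (226, 88).
After α: (222, 86).
After α: (218, 84).
After α: (214, 82).
After β⁻: (214, 83).
After β⁻: (214, 84).
Z = 84 is polonium.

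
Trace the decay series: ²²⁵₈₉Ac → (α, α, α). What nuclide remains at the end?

Start: (A, Z) = (225, 89).
After α: (221, 87).
After α: (217, 85).
After α: (213, 83).
Z = 83 is bismuth.

Bi-213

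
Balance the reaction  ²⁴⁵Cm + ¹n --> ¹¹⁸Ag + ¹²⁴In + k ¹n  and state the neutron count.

4

Conserve mass number: 246 = 118 + 124 + k, so k = 246 − 242 = 4.
Check atomic number: 96 = 47 + 49 + 0 = 96. ✓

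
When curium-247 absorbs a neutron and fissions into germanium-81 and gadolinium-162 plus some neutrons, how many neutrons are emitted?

Conserve mass number: 248 = 81 + 162 + k, so k = 248 − 243 = 5.
Check atomic number: 96 = 32 + 64 + 0 = 96. ✓

5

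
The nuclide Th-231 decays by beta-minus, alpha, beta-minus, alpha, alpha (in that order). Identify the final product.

Rn-219

Start: (A, Z) = (231, 90).
After β⁻: (231, 91).
After α: (227, 89).
After β⁻: (227, 90).
After α: (223, 88).
After α: (219, 86).
Z = 86 is radon.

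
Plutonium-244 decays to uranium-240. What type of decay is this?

ΔA = 240 − 244 = -4; ΔZ = 92 − 94 = -2.
A drops by 4 and Z drops by 2 — the signature of alpha emission.

alpha decay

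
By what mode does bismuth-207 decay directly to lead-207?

ΔA = 207 − 207 = 0; ΔZ = 82 − 83 = -1.
A is unchanged and Z drops by 1 — a proton has become a neutron (β⁺ emission or electron capture).

beta-plus decay or electron capture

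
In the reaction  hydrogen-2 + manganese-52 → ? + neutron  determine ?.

Conserve mass number: 2 + 52 = A + 1, so A = 53.
Conserve atomic number: 1 + 25 = Z + 0, so Z = 26.
Z = 26 is iron, so the species is iron-53.

Fe-53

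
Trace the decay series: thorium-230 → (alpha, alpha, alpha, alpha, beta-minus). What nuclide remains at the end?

Bi-214

Start: (A, Z) = (230, 90).
After α: (226, 88).
After α: (222, 86).
After α: (218, 84).
After α: (214, 82).
After β⁻: (214, 83).
Z = 83 is bismuth.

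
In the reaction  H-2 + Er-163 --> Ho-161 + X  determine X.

Conserve mass number: 2 + 163 = 161 + A, so A = 4.
Conserve atomic number: 1 + 68 = 67 + Z, so Z = 2.
A = 4 and Z = 2 is He-4 — an alpha particle.

alpha particle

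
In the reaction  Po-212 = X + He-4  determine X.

Pb-208

Conserve mass number: 212 = A + 4, so A = 208.
Conserve atomic number: 84 = Z + 2, so Z = 82.
Z = 82 is lead, so the species is Pb-208.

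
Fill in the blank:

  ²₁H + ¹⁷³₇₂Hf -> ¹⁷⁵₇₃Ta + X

Conserve mass number: 2 + 173 = 175 + A, so A = 0.
Conserve atomic number: 1 + 72 = 73 + Z, so Z = 0.
A = 0 and Z = 0 is ⁰₀γ — a gamma ray.

gamma ray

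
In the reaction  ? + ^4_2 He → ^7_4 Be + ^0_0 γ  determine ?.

Conserve mass number: A + 4 = 7 + 0, so A = 3.
Conserve atomic number: Z + 2 = 4 + 0, so Z = 2.
Z = 2 is helium, so the species is ^3_2 He.

He-3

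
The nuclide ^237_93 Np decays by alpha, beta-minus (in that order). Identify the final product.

Start: (A, Z) = (237, 93).
After α: (233, 91).
After β⁻: (233, 92).
Z = 92 is uranium.

U-233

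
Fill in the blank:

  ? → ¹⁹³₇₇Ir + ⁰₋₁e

Os-193

Conserve mass number: A = 193 + 0, so A = 193.
Conserve atomic number: Z = 77 − 1, so Z = 76.
Z = 76 is osmium, so the species is ¹⁹³₇₆Os.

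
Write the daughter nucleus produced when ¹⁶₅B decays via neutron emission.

B-15

Neutron emission: mass number changes by -1, atomic number by +0.
A: 16 − 1 = 15; Z: 5 = 5.
Z = 5 is boron, so the daughter is ¹⁵₅B.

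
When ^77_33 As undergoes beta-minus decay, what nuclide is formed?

Beta-minus decay: mass number changes by +0, atomic number by +1.
A: 77 = 77; Z: 33 + 1 = 34.
Z = 34 is selenium, so the daughter is ^77_34 Se.

Se-77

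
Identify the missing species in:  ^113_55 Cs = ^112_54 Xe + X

Conserve mass number: 113 = 112 + A, so A = 1.
Conserve atomic number: 55 = 54 + Z, so Z = 1.
A = 1 and Z = 1 is ^1_1 H — a proton.

proton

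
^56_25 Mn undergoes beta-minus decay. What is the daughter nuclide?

Beta-minus decay: mass number changes by +0, atomic number by +1.
A: 56 = 56; Z: 25 + 1 = 26.
Z = 26 is iron, so the daughter is ^56_26 Fe.

Fe-56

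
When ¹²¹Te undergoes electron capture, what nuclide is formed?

Electron capture: mass number changes by +0, atomic number by -1.
A: 121 = 121; Z: 52 − 1 = 51.
Z = 51 is antimony, so the daughter is ¹²¹Sb.

Sb-121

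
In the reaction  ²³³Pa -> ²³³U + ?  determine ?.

beta-minus particle

Conserve mass number: 233 = 233 + A, so A = 0.
Conserve atomic number: 91 = 92 + Z, so Z = -1.
A = 0 and Z = -1 is e⁻ — a beta-minus particle.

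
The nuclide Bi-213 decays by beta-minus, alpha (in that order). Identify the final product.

Start: (A, Z) = (213, 83).
After β⁻: (213, 84).
After α: (209, 82).
Z = 82 is lead.

Pb-209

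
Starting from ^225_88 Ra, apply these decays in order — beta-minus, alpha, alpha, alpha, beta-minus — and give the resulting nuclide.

Start: (A, Z) = (225, 88).
After β⁻: (225, 89).
After α: (221, 87).
After α: (217, 85).
After α: (213, 83).
After β⁻: (213, 84).
Z = 84 is polonium.

Po-213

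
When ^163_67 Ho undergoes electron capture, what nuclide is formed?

Dy-163

Electron capture: mass number changes by +0, atomic number by -1.
A: 163 = 163; Z: 67 − 1 = 66.
Z = 66 is dysprosium, so the daughter is ^163_66 Dy.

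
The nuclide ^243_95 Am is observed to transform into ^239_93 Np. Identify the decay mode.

alpha decay

ΔA = 239 − 243 = -4; ΔZ = 93 − 95 = -2.
A drops by 4 and Z drops by 2 — the signature of alpha emission.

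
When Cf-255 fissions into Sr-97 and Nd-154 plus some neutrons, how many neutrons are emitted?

4

Conserve mass number: 255 = 97 + 154 + k, so k = 255 − 251 = 4.
Check atomic number: 98 = 38 + 60 + 0 = 98. ✓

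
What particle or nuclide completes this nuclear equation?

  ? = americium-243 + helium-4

Bk-247

Conserve mass number: A = 243 + 4, so A = 247.
Conserve atomic number: Z = 95 + 2, so Z = 97.
Z = 97 is berkelium, so the species is berkelium-247.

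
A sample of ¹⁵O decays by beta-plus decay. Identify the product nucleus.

N-15

Beta-plus decay: mass number changes by +0, atomic number by -1.
A: 15 = 15; Z: 8 − 1 = 7.
Z = 7 is nitrogen, so the daughter is ¹⁵N.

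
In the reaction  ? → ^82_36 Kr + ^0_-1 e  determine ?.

Br-82

Conserve mass number: A = 82 + 0, so A = 82.
Conserve atomic number: Z = 36 − 1, so Z = 35.
Z = 35 is bromine, so the species is ^82_35 Br.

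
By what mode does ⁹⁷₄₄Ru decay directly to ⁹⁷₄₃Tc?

ΔA = 97 − 97 = 0; ΔZ = 43 − 44 = -1.
A is unchanged and Z drops by 1 — a proton has become a neutron (β⁺ emission or electron capture).

beta-plus decay or electron capture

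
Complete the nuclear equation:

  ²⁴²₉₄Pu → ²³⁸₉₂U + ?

Conserve mass number: 242 = 238 + A, so A = 4.
Conserve atomic number: 94 = 92 + Z, so Z = 2.
A = 4 and Z = 2 is ⁴₂He — an alpha particle.

alpha particle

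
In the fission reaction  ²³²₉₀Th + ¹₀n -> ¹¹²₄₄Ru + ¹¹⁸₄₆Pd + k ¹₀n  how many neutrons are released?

3

Conserve mass number: 233 = 112 + 118 + k, so k = 233 − 230 = 3.
Check atomic number: 90 = 44 + 46 + 0 = 90. ✓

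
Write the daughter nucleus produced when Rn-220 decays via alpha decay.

Po-216

Alpha decay: mass number changes by -4, atomic number by -2.
A: 220 − 4 = 216; Z: 86 − 2 = 84.
Z = 84 is polonium, so the daughter is Po-216.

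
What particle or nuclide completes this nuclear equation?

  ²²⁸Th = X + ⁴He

Ra-224

Conserve mass number: 228 = A + 4, so A = 224.
Conserve atomic number: 90 = Z + 2, so Z = 88.
Z = 88 is radium, so the species is ²²⁴Ra.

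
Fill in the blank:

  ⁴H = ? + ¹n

H-3

Conserve mass number: 4 = A + 1, so A = 3.
Conserve atomic number: 1 = Z + 0, so Z = 1.
A = 3 and Z = 1 is ³H — a triton.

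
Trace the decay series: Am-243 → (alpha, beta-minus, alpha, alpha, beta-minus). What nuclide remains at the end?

Start: (A, Z) = (243, 95).
After α: (239, 93).
After β⁻: (239, 94).
After α: (235, 92).
After α: (231, 90).
After β⁻: (231, 91).
Z = 91 is protactinium.

Pa-231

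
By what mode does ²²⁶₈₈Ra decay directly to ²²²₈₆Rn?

alpha decay

ΔA = 222 − 226 = -4; ΔZ = 86 − 88 = -2.
A drops by 4 and Z drops by 2 — the signature of alpha emission.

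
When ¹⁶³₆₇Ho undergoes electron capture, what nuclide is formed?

Dy-163

Electron capture: mass number changes by +0, atomic number by -1.
A: 163 = 163; Z: 67 − 1 = 66.
Z = 66 is dysprosium, so the daughter is ¹⁶³₆₆Dy.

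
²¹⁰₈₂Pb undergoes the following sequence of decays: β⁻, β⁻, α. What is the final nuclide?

Pb-206

Start: (A, Z) = (210, 82).
After β⁻: (210, 83).
After β⁻: (210, 84).
After α: (206, 82).
Z = 82 is lead.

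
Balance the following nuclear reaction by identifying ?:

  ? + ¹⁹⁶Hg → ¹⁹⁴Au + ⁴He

Conserve mass number: A + 196 = 194 + 4, so A = 2.
Conserve atomic number: Z + 80 = 79 + 2, so Z = 1.
A = 2 and Z = 1 is ²H — a deuteron.

deuteron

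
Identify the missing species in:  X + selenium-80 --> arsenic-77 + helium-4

Conserve mass number: A + 80 = 77 + 4, so A = 1.
Conserve atomic number: Z + 34 = 33 + 2, so Z = 1.
A = 1 and Z = 1 is hydrogen-1 — a proton.

proton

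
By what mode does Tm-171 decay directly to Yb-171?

beta-minus decay

ΔA = 171 − 171 = 0; ΔZ = 70 − 69 = +1.
A is unchanged and Z rises by 1 — a neutron has become a proton (β⁻ decay).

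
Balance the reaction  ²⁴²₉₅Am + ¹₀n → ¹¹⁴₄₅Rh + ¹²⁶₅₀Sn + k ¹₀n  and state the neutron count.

3

Conserve mass number: 243 = 114 + 126 + k, so k = 243 − 240 = 3.
Check atomic number: 95 = 45 + 50 + 0 = 95. ✓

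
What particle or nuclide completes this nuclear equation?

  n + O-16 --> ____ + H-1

N-16

Conserve mass number: 1 + 16 = A + 1, so A = 16.
Conserve atomic number: 0 + 8 = Z + 1, so Z = 7.
Z = 7 is nitrogen, so the species is N-16.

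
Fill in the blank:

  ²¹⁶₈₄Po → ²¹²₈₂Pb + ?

alpha particle

Conserve mass number: 216 = 212 + A, so A = 4.
Conserve atomic number: 84 = 82 + Z, so Z = 2.
A = 4 and Z = 2 is ⁴₂He — an alpha particle.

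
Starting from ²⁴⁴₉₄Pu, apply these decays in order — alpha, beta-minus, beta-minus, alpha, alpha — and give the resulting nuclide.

Start: (A, Z) = (244, 94).
After α: (240, 92).
After β⁻: (240, 93).
After β⁻: (240, 94).
After α: (236, 92).
After α: (232, 90).
Z = 90 is thorium.

Th-232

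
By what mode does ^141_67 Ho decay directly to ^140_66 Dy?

proton emission

ΔA = 140 − 141 = -1; ΔZ = 66 − 67 = -1.
A drops by 1 and Z drops by 1 — a proton was emitted.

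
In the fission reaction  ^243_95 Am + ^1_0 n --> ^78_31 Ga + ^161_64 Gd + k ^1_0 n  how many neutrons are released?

Conserve mass number: 244 = 78 + 161 + k, so k = 244 − 239 = 5.
Check atomic number: 95 = 31 + 64 + 0 = 95. ✓

5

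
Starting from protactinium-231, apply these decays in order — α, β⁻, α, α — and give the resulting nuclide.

Start: (A, Z) = (231, 91).
After α: (227, 89).
After β⁻: (227, 90).
After α: (223, 88).
After α: (219, 86).
Z = 86 is radon.

Rn-219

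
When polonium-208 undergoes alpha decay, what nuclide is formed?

Pb-204

Alpha decay: mass number changes by -4, atomic number by -2.
A: 208 − 4 = 204; Z: 84 − 2 = 82.
Z = 82 is lead, so the daughter is lead-204.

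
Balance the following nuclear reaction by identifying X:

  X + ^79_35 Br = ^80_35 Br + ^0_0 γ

neutron

Conserve mass number: A + 79 = 80 + 0, so A = 1.
Conserve atomic number: Z + 35 = 35 + 0, so Z = 0.
A = 1 and Z = 0 is ^1_0 n — a neutron.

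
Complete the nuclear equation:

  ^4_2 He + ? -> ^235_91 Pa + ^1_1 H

Conserve mass number: 4 + A = 235 + 1, so A = 232.
Conserve atomic number: 2 + Z = 91 + 1, so Z = 90.
Z = 90 is thorium, so the species is ^232_90 Th.

Th-232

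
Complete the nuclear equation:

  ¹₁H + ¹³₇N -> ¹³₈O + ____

neutron

Conserve mass number: 1 + 13 = 13 + A, so A = 1.
Conserve atomic number: 1 + 7 = 8 + Z, so Z = 0.
A = 1 and Z = 0 is ¹₀n — a neutron.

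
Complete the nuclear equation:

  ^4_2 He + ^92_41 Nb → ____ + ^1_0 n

Conserve mass number: 4 + 92 = A + 1, so A = 95.
Conserve atomic number: 2 + 41 = Z + 0, so Z = 43.
Z = 43 is technetium, so the species is ^95_43 Tc.

Tc-95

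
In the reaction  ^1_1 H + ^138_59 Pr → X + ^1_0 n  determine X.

Nd-138

Conserve mass number: 1 + 138 = A + 1, so A = 138.
Conserve atomic number: 1 + 59 = Z + 0, so Z = 60.
Z = 60 is neodymium, so the species is ^138_60 Nd.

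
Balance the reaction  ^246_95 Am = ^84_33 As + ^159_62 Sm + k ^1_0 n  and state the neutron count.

Conserve mass number: 246 = 84 + 159 + k, so k = 246 − 243 = 3.
Check atomic number: 95 = 33 + 62 + 0 = 95. ✓

3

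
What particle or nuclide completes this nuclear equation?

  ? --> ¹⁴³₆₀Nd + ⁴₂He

Conserve mass number: A = 143 + 4, so A = 147.
Conserve atomic number: Z = 60 + 2, so Z = 62.
Z = 62 is samarium, so the species is ¹⁴⁷₆₂Sm.

Sm-147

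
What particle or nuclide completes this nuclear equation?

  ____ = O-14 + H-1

F-15

Conserve mass number: A = 14 + 1, so A = 15.
Conserve atomic number: Z = 8 + 1, so Z = 9.
Z = 9 is fluorine, so the species is F-15.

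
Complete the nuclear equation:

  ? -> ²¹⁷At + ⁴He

Fr-221

Conserve mass number: A = 217 + 4, so A = 221.
Conserve atomic number: Z = 85 + 2, so Z = 87.
Z = 87 is francium, so the species is ²²¹Fr.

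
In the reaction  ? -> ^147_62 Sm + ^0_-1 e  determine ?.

Pm-147

Conserve mass number: A = 147 + 0, so A = 147.
Conserve atomic number: Z = 62 − 1, so Z = 61.
Z = 61 is promethium, so the species is ^147_61 Pm.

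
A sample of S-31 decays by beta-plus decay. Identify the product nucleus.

P-31

Beta-plus decay: mass number changes by +0, atomic number by -1.
A: 31 = 31; Z: 16 − 1 = 15.
Z = 15 is phosphorus, so the daughter is P-31.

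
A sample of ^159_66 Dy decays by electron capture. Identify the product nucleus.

Tb-159

Electron capture: mass number changes by +0, atomic number by -1.
A: 159 = 159; Z: 66 − 1 = 65.
Z = 65 is terbium, so the daughter is ^159_65 Tb.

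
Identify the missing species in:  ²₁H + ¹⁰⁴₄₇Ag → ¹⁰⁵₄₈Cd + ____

Conserve mass number: 2 + 104 = 105 + A, so A = 1.
Conserve atomic number: 1 + 47 = 48 + Z, so Z = 0.
A = 1 and Z = 0 is ¹₀n — a neutron.

neutron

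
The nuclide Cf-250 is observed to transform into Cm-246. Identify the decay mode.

ΔA = 246 − 250 = -4; ΔZ = 96 − 98 = -2.
A drops by 4 and Z drops by 2 — the signature of alpha emission.

alpha decay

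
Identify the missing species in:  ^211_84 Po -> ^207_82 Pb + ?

Conserve mass number: 211 = 207 + A, so A = 4.
Conserve atomic number: 84 = 82 + Z, so Z = 2.
A = 4 and Z = 2 is ^4_2 He — an alpha particle.

alpha particle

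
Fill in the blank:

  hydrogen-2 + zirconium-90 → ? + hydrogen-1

Zr-91

Conserve mass number: 2 + 90 = A + 1, so A = 91.
Conserve atomic number: 1 + 40 = Z + 1, so Z = 40.
Z = 40 is zirconium, so the species is zirconium-91.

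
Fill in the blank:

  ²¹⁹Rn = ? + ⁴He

Po-215

Conserve mass number: 219 = A + 4, so A = 215.
Conserve atomic number: 86 = Z + 2, so Z = 84.
Z = 84 is polonium, so the species is ²¹⁵Po.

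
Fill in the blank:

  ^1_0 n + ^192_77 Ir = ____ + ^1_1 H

Conserve mass number: 1 + 192 = A + 1, so A = 192.
Conserve atomic number: 0 + 77 = Z + 1, so Z = 76.
Z = 76 is osmium, so the species is ^192_76 Os.

Os-192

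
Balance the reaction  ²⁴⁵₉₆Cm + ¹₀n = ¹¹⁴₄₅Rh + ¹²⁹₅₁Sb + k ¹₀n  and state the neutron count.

Conserve mass number: 246 = 114 + 129 + k, so k = 246 − 243 = 3.
Check atomic number: 96 = 45 + 51 + 0 = 96. ✓

3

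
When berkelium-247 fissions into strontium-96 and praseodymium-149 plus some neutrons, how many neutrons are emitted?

Conserve mass number: 247 = 96 + 149 + k, so k = 247 − 245 = 2.
Check atomic number: 97 = 38 + 59 + 0 = 97. ✓

2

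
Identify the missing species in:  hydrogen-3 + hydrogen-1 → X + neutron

He-3

Conserve mass number: 3 + 1 = A + 1, so A = 3.
Conserve atomic number: 1 + 1 = Z + 0, so Z = 2.
Z = 2 is helium, so the species is helium-3.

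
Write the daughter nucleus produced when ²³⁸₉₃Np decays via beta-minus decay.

Beta-minus decay: mass number changes by +0, atomic number by +1.
A: 238 = 238; Z: 93 + 1 = 94.
Z = 94 is plutonium, so the daughter is ²³⁸₉₄Pu.

Pu-238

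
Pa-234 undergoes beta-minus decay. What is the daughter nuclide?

U-234

Beta-minus decay: mass number changes by +0, atomic number by +1.
A: 234 = 234; Z: 91 + 1 = 92.
Z = 92 is uranium, so the daughter is U-234.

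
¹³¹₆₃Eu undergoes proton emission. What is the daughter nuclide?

Sm-130

Proton emission: mass number changes by -1, atomic number by -1.
A: 131 − 1 = 130; Z: 63 − 1 = 62.
Z = 62 is samarium, so the daughter is ¹³⁰₆₂Sm.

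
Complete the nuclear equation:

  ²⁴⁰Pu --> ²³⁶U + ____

Conserve mass number: 240 = 236 + A, so A = 4.
Conserve atomic number: 94 = 92 + Z, so Z = 2.
A = 4 and Z = 2 is ⁴He — an alpha particle.

alpha particle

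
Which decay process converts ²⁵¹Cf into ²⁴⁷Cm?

ΔA = 247 − 251 = -4; ΔZ = 96 − 98 = -2.
A drops by 4 and Z drops by 2 — the signature of alpha emission.

alpha decay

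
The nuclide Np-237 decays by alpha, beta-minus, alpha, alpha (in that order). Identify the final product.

Ra-225

Start: (A, Z) = (237, 93).
After α: (233, 91).
After β⁻: (233, 92).
After α: (229, 90).
After α: (225, 88).
Z = 88 is radium.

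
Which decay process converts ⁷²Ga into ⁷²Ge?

ΔA = 72 − 72 = 0; ΔZ = 32 − 31 = +1.
A is unchanged and Z rises by 1 — a neutron has become a proton (β⁻ decay).

beta-minus decay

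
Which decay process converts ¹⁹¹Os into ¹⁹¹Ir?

ΔA = 191 − 191 = 0; ΔZ = 77 − 76 = +1.
A is unchanged and Z rises by 1 — a neutron has become a proton (β⁻ decay).

beta-minus decay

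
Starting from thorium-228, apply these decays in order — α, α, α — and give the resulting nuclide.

Start: (A, Z) = (228, 90).
After α: (224, 88).
After α: (220, 86).
After α: (216, 84).
Z = 84 is polonium.

Po-216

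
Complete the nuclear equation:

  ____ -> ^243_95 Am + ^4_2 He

Bk-247

Conserve mass number: A = 243 + 4, so A = 247.
Conserve atomic number: Z = 95 + 2, so Z = 97.
Z = 97 is berkelium, so the species is ^247_97 Bk.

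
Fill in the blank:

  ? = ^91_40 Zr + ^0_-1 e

Y-91

Conserve mass number: A = 91 + 0, so A = 91.
Conserve atomic number: Z = 40 − 1, so Z = 39.
Z = 39 is yttrium, so the species is ^91_39 Y.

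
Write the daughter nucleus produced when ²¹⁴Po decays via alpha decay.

Pb-210

Alpha decay: mass number changes by -4, atomic number by -2.
A: 214 − 4 = 210; Z: 84 − 2 = 82.
Z = 82 is lead, so the daughter is ²¹⁰Pb.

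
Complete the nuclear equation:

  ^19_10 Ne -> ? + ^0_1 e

Conserve mass number: 19 = A + 0, so A = 19.
Conserve atomic number: 10 = Z + 1, so Z = 9.
Z = 9 is fluorine, so the species is ^19_9 F.

F-19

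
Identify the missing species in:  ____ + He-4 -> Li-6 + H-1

Conserve mass number: A + 4 = 6 + 1, so A = 3.
Conserve atomic number: Z + 2 = 3 + 1, so Z = 2.
Z = 2 is helium, so the species is He-3.

He-3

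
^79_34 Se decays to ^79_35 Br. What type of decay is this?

ΔA = 79 − 79 = 0; ΔZ = 35 − 34 = +1.
A is unchanged and Z rises by 1 — a neutron has become a proton (β⁻ decay).

beta-minus decay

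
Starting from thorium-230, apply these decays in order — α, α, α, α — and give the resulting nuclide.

Pb-214

Start: (A, Z) = (230, 90).
After α: (226, 88).
After α: (222, 86).
After α: (218, 84).
After α: (214, 82).
Z = 82 is lead.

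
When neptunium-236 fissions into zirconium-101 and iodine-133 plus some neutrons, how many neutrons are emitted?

2

Conserve mass number: 236 = 101 + 133 + k, so k = 236 − 234 = 2.
Check atomic number: 93 = 40 + 53 + 0 = 93. ✓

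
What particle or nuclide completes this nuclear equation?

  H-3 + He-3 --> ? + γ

Li-6

Conserve mass number: 3 + 3 = A + 0, so A = 6.
Conserve atomic number: 1 + 2 = Z + 0, so Z = 3.
Z = 3 is lithium, so the species is Li-6.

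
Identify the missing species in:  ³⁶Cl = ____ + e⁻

Conserve mass number: 36 = A + 0, so A = 36.
Conserve atomic number: 17 = Z − 1, so Z = 18.
Z = 18 is argon, so the species is ³⁶Ar.

Ar-36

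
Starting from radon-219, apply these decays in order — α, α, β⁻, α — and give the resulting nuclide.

Tl-207

Start: (A, Z) = (219, 86).
After α: (215, 84).
After α: (211, 82).
After β⁻: (211, 83).
After α: (207, 81).
Z = 81 is thallium.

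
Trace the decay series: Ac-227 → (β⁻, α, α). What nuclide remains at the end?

Rn-219

Start: (A, Z) = (227, 89).
After β⁻: (227, 90).
After α: (223, 88).
After α: (219, 86).
Z = 86 is radon.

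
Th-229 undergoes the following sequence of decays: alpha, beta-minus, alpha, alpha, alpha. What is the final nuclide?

Start: (A, Z) = (229, 90).
After α: (225, 88).
After β⁻: (225, 89).
After α: (221, 87).
After α: (217, 85).
After α: (213, 83).
Z = 83 is bismuth.

Bi-213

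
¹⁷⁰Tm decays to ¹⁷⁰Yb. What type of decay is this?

beta-minus decay

ΔA = 170 − 170 = 0; ΔZ = 70 − 69 = +1.
A is unchanged and Z rises by 1 — a neutron has become a proton (β⁻ decay).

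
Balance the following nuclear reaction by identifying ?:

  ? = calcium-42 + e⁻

K-42

Conserve mass number: A = 42 + 0, so A = 42.
Conserve atomic number: Z = 20 − 1, so Z = 19.
Z = 19 is potassium, so the species is potassium-42.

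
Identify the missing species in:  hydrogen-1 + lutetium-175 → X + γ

Conserve mass number: 1 + 175 = A + 0, so A = 176.
Conserve atomic number: 1 + 71 = Z + 0, so Z = 72.
Z = 72 is hafnium, so the species is hafnium-176.

Hf-176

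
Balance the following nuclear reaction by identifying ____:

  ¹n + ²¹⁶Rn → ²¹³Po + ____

Conserve mass number: 1 + 216 = 213 + A, so A = 4.
Conserve atomic number: 0 + 86 = 84 + Z, so Z = 2.
A = 4 and Z = 2 is ⁴He — an alpha particle.

alpha particle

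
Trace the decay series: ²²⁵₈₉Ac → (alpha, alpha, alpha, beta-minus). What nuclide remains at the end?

Po-213

Start: (A, Z) = (225, 89).
After α: (221, 87).
After α: (217, 85).
After α: (213, 83).
After β⁻: (213, 84).
Z = 84 is polonium.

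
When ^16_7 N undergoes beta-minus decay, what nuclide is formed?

O-16

Beta-minus decay: mass number changes by +0, atomic number by +1.
A: 16 = 16; Z: 7 + 1 = 8.
Z = 8 is oxygen, so the daughter is ^16_8 O.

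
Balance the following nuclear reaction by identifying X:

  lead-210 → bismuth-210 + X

beta-minus particle

Conserve mass number: 210 = 210 + A, so A = 0.
Conserve atomic number: 82 = 83 + Z, so Z = -1.
A = 0 and Z = -1 is e⁻ — a beta-minus particle.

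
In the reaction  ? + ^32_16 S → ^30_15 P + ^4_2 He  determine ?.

Conserve mass number: A + 32 = 30 + 4, so A = 2.
Conserve atomic number: Z + 16 = 15 + 2, so Z = 1.
A = 2 and Z = 1 is ^2_1 H — a deuteron.

deuteron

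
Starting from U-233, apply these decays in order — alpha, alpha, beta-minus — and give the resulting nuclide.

Ac-225

Start: (A, Z) = (233, 92).
After α: (229, 90).
After α: (225, 88).
After β⁻: (225, 89).
Z = 89 is actinium.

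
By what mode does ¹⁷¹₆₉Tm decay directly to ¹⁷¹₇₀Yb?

ΔA = 171 − 171 = 0; ΔZ = 70 − 69 = +1.
A is unchanged and Z rises by 1 — a neutron has become a proton (β⁻ decay).

beta-minus decay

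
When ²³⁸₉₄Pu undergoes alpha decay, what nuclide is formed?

Alpha decay: mass number changes by -4, atomic number by -2.
A: 238 − 4 = 234; Z: 94 − 2 = 92.
Z = 92 is uranium, so the daughter is ²³⁴₉₂U.

U-234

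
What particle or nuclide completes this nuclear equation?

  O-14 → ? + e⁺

N-14

Conserve mass number: 14 = A + 0, so A = 14.
Conserve atomic number: 8 = Z + 1, so Z = 7.
Z = 7 is nitrogen, so the species is N-14.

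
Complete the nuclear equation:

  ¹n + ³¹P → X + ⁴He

Al-28

Conserve mass number: 1 + 31 = A + 4, so A = 28.
Conserve atomic number: 0 + 15 = Z + 2, so Z = 13.
Z = 13 is aluminium, so the species is ²⁸Al.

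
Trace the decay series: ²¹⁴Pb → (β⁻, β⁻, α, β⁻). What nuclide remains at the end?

Bi-210

Start: (A, Z) = (214, 82).
After β⁻: (214, 83).
After β⁻: (214, 84).
After α: (210, 82).
After β⁻: (210, 83).
Z = 83 is bismuth.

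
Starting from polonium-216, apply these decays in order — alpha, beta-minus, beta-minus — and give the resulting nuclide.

Start: (A, Z) = (216, 84).
After α: (212, 82).
After β⁻: (212, 83).
After β⁻: (212, 84).
Z = 84 is polonium.

Po-212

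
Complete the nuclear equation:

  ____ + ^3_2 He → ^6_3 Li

Conserve mass number: A + 3 = 6, so A = 3.
Conserve atomic number: Z + 2 = 3, so Z = 1.
A = 3 and Z = 1 is ^3_1 H — a triton.

triton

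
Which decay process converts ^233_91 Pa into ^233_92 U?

beta-minus decay

ΔA = 233 − 233 = 0; ΔZ = 92 − 91 = +1.
A is unchanged and Z rises by 1 — a neutron has become a proton (β⁻ decay).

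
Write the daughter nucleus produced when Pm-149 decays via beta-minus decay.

Beta-minus decay: mass number changes by +0, atomic number by +1.
A: 149 = 149; Z: 61 + 1 = 62.
Z = 62 is samarium, so the daughter is Sm-149.

Sm-149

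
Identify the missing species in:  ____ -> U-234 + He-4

Pu-238

Conserve mass number: A = 234 + 4, so A = 238.
Conserve atomic number: Z = 92 + 2, so Z = 94.
Z = 94 is plutonium, so the species is Pu-238.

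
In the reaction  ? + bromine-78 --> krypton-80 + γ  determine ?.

deuteron

Conserve mass number: A + 78 = 80 + 0, so A = 2.
Conserve atomic number: Z + 35 = 36 + 0, so Z = 1.
A = 2 and Z = 1 is hydrogen-2 — a deuteron.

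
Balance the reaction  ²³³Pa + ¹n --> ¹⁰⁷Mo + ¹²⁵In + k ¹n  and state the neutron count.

2

Conserve mass number: 234 = 107 + 125 + k, so k = 234 − 232 = 2.
Check atomic number: 91 = 42 + 49 + 0 = 91. ✓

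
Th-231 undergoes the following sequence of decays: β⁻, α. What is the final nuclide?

Ac-227

Start: (A, Z) = (231, 90).
After β⁻: (231, 91).
After α: (227, 89).
Z = 89 is actinium.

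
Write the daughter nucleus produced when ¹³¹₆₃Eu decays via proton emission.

Sm-130

Proton emission: mass number changes by -1, atomic number by -1.
A: 131 − 1 = 130; Z: 63 − 1 = 62.
Z = 62 is samarium, so the daughter is ¹³⁰₆₂Sm.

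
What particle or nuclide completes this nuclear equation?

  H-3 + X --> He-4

Conserve mass number: 3 + A = 4, so A = 1.
Conserve atomic number: 1 + Z = 2, so Z = 1.
A = 1 and Z = 1 is H-1 — a proton.

proton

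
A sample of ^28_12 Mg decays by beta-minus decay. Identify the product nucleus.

Al-28

Beta-minus decay: mass number changes by +0, atomic number by +1.
A: 28 = 28; Z: 12 + 1 = 13.
Z = 13 is aluminium, so the daughter is ^28_13 Al.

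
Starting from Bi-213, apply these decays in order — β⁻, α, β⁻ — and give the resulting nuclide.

Bi-209

Start: (A, Z) = (213, 83).
After β⁻: (213, 84).
After α: (209, 82).
After β⁻: (209, 83).
Z = 83 is bismuth.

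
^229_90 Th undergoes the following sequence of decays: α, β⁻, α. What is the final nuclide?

Fr-221

Start: (A, Z) = (229, 90).
After α: (225, 88).
After β⁻: (225, 89).
After α: (221, 87).
Z = 87 is francium.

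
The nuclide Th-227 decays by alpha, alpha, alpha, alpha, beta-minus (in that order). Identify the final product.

Start: (A, Z) = (227, 90).
After α: (223, 88).
After α: (219, 86).
After α: (215, 84).
After α: (211, 82).
After β⁻: (211, 83).
Z = 83 is bismuth.

Bi-211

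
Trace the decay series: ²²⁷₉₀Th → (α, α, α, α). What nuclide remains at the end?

Pb-211

Start: (A, Z) = (227, 90).
After α: (223, 88).
After α: (219, 86).
After α: (215, 84).
After α: (211, 82).
Z = 82 is lead.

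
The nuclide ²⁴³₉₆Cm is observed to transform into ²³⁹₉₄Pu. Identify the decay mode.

alpha decay

ΔA = 239 − 243 = -4; ΔZ = 94 − 96 = -2.
A drops by 4 and Z drops by 2 — the signature of alpha emission.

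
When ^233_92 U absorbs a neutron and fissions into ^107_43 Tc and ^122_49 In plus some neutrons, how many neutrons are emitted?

Conserve mass number: 234 = 107 + 122 + k, so k = 234 − 229 = 5.
Check atomic number: 92 = 43 + 49 + 0 = 92. ✓

5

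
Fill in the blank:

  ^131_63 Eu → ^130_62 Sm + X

proton

Conserve mass number: 131 = 130 + A, so A = 1.
Conserve atomic number: 63 = 62 + Z, so Z = 1.
A = 1 and Z = 1 is ^1_1 H — a proton.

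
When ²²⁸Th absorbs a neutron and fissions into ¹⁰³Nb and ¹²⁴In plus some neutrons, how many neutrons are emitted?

Conserve mass number: 229 = 103 + 124 + k, so k = 229 − 227 = 2.
Check atomic number: 90 = 41 + 49 + 0 = 90. ✓

2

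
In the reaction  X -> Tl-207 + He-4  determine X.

Bi-211

Conserve mass number: A = 207 + 4, so A = 211.
Conserve atomic number: Z = 81 + 2, so Z = 83.
Z = 83 is bismuth, so the species is Bi-211.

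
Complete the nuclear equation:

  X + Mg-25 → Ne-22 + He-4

neutron

Conserve mass number: A + 25 = 22 + 4, so A = 1.
Conserve atomic number: Z + 12 = 10 + 2, so Z = 0.
A = 1 and Z = 0 is n — a neutron.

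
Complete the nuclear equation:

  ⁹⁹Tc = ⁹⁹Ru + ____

beta-minus particle

Conserve mass number: 99 = 99 + A, so A = 0.
Conserve atomic number: 43 = 44 + Z, so Z = -1.
A = 0 and Z = -1 is e⁻ — a beta-minus particle.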